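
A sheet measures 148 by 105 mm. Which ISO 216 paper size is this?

Aspect ratio 148/105 ≈ 1.410 — close to the ISO √2 ≈ 1.414.
In the A-series (A0 area = 1 m²): A6 = 105 × 148 mm.

A6 (105 × 148 mm)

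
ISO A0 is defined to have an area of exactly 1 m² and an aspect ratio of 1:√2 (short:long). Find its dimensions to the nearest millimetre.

Let the short side be w mm. Then the long side is w√2 and w · w√2 = 10⁶ mm².
w² = 10⁶/√2, so w = 1000 / 2^(1/4) ≈ 840.9 mm; long side = 1000 · 2^(1/4) ≈ 1189.2 mm.

841 × 1189 mm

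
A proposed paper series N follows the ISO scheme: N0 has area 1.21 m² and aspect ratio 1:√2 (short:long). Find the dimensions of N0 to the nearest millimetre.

Let the short side be w mm. Then w · w√2 = 1.21 m² = 1,210,000 mm².
w² = 1,210,000/√2, so w ≈ 925.0 mm; long side = w√2 ≈ 1308.1 mm.

925 × 1308 mm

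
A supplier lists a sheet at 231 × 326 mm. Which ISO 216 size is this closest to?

C4 (229 × 324 mm)

Aspect ratio 326/231 ≈ 1.411 — close to the ISO √2 ≈ 1.414.
In the C-series (envelope sizes, between A and B): C4 = 229 × 324 mm.
Off by 4 mm total — nearest standard size.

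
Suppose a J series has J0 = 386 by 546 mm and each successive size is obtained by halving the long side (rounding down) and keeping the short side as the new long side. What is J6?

J1: ⌊546/2⌋ × 386 = 273 × 386 mm
J2: ⌊386/2⌋ × 273 = 193 × 273 mm
J3: ⌊273/2⌋ × 193 = 136 × 193 mm
J4: ⌊193/2⌋ × 136 = 96 × 136 mm
J5: ⌊136/2⌋ × 96 = 68 × 96 mm
J6: ⌊96/2⌋ × 68 = 48 × 68 mm

48 × 68 mm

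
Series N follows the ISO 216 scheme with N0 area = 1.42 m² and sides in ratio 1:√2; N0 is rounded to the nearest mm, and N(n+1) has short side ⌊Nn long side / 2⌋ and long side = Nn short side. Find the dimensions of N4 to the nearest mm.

Let N0's short side be w mm. w · w√2 = 1.42 m² = 1,420,000 mm², so w ≈ 1002.0 mm and w√2 ≈ 1417.1 mm → N0 = 1002 × 1417 mm.
N1: ⌊1417/2⌋ × 1002 = 708 × 1002 mm
N2: ⌊1002/2⌋ × 708 = 501 × 708 mm
N3: ⌊708/2⌋ × 501 = 354 × 501 mm
N4: ⌊501/2⌋ × 354 = 250 × 354 mm

250 × 354 mm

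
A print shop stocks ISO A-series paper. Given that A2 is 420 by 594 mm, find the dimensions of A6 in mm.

A3: ⌊594/2⌋ × 420 = 297 × 420 mm
A4: ⌊420/2⌋ × 297 = 210 × 297 mm
A5: ⌊297/2⌋ × 210 = 148 × 210 mm
A6: ⌊210/2⌋ × 148 = 105 × 148 mm

105 × 148 mm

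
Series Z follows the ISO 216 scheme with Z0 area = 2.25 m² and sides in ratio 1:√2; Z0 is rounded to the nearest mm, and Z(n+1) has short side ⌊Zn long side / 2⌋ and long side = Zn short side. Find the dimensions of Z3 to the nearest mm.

Let Z0's short side be w mm. w · w√2 = 2.25 m² = 2,250,000 mm², so w ≈ 1261.3 mm and w√2 ≈ 1783.8 mm → Z0 = 1261 × 1784 mm.
Z1: ⌊1784/2⌋ × 1261 = 892 × 1261 mm
Z2: ⌊1261/2⌋ × 892 = 630 × 892 mm
Z3: ⌊892/2⌋ × 630 = 446 × 630 mm

446 × 630 mm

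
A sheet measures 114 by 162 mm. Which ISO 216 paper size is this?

C6 (114 × 162 mm)

Aspect ratio 162/114 ≈ 1.421 — close to the ISO √2 ≈ 1.414.
In the C-series (envelope sizes, between A and B): C6 = 114 × 162 mm.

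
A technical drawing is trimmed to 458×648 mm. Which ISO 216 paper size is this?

Aspect ratio 648/458 ≈ 1.415 — close to the ISO √2 ≈ 1.414.
In the C-series (envelope sizes, between A and B): C2 = 458 × 648 mm.

C2 (458 × 648 mm)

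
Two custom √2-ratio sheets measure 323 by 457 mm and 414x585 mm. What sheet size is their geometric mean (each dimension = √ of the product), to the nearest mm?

366 × 517 mm

Short side: √(323 · 414) = √133722 ≈ 365.7 → 366 mm
Long side: √(457 · 585) = √267345 ≈ 517.1 → 517 mm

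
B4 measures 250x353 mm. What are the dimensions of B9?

44 × 62 mm

B5: ⌊353/2⌋ × 250 = 176 × 250 mm
B6: ⌊250/2⌋ × 176 = 125 × 176 mm
B7: ⌊176/2⌋ × 125 = 88 × 125 mm
B8: ⌊125/2⌋ × 88 = 62 × 88 mm
B9: ⌊88/2⌋ × 62 = 44 × 62 mm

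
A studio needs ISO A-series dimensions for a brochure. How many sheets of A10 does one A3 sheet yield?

Each ISO step halves the sheet: 1 × A3 → 2 × A4 → 4 × A5 → 8 × A6 → …
From A3 to A10 is 7 halving steps: 2^7 = 128.

128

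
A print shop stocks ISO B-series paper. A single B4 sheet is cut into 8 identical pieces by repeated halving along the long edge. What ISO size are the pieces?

B7

8 = 2^3, so 3 halving steps.
B4 → B5 → … → B7 after 3 steps.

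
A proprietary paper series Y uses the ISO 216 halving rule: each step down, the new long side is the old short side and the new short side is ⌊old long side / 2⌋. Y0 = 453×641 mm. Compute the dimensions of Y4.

113 × 160 mm

Y1: ⌊641/2⌋ × 453 = 320 × 453 mm
Y2: ⌊453/2⌋ × 320 = 226 × 320 mm
Y3: ⌊320/2⌋ × 226 = 160 × 226 mm
Y4: ⌊226/2⌋ × 160 = 113 × 160 mm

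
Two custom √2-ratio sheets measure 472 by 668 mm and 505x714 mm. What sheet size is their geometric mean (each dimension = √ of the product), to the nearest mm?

488 × 691 mm

Short side: √(472 · 505) = √238360 ≈ 488.2 → 488 mm
Long side: √(668 · 714) = √476952 ≈ 690.6 → 691 mm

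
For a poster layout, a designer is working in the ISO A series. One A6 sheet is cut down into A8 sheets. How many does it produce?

4

A6 = 105 × 148 mm; A8 = 52 × 74 mm.
Each halving step doubles the count; 2 steps from A6 to A8.
2^2 = 4.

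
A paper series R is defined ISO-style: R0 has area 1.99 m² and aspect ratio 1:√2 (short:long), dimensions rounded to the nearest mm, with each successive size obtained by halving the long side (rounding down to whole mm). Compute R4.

Let R0's short side be w mm. w · w√2 = 1.99 m² = 1,990,000 mm², so w ≈ 1186.2 mm and w√2 ≈ 1677.6 mm → R0 = 1186 × 1678 mm.
R1: ⌊1678/2⌋ × 1186 = 839 × 1186 mm
R2: ⌊1186/2⌋ × 839 = 593 × 839 mm
R3: ⌊839/2⌋ × 593 = 419 × 593 mm
R4: ⌊593/2⌋ × 419 = 296 × 419 mm

296 × 419 mm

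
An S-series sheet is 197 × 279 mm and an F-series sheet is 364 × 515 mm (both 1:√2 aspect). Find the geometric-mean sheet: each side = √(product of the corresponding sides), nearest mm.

268 × 379 mm

Short side: √(197 · 364) = √71708 ≈ 267.8 → 268 mm
Long side: √(279 · 515) = √143685 ≈ 379.1 → 379 mm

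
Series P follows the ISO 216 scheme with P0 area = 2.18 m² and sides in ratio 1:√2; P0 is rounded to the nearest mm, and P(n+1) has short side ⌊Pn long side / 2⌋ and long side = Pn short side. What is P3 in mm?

439 × 621 mm

Let P0's short side be w mm. w · w√2 = 2.18 m² = 2,180,000 mm², so w ≈ 1241.6 mm and w√2 ≈ 1755.8 mm → P0 = 1242 × 1756 mm.
P1: ⌊1756/2⌋ × 1242 = 878 × 1242 mm
P2: ⌊1242/2⌋ × 878 = 621 × 878 mm
P3: ⌊878/2⌋ × 621 = 439 × 621 mm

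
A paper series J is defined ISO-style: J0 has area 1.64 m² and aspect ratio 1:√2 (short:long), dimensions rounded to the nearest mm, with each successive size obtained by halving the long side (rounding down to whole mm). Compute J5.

190 × 269 mm

Let J0's short side be w mm. w · w√2 = 1.64 m² = 1,640,000 mm², so w ≈ 1076.9 mm and w√2 ≈ 1522.9 mm → J0 = 1077 × 1523 mm.
J1: ⌊1523/2⌋ × 1077 = 761 × 1077 mm
J2: ⌊1077/2⌋ × 761 = 538 × 761 mm
J3: ⌊761/2⌋ × 538 = 380 × 538 mm
J4: ⌊538/2⌋ × 380 = 269 × 380 mm
J5: ⌊380/2⌋ × 269 = 190 × 269 mm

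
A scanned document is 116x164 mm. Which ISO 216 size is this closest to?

C6 (114 × 162 mm)

Aspect ratio 164/116 ≈ 1.414 — close to the ISO √2 ≈ 1.414.
In the C-series (envelope sizes, between A and B): C6 = 114 × 162 mm.
Off by 4 mm total — nearest standard size.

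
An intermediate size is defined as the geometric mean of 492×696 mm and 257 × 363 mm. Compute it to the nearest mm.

Short side: √(492 · 257) = √126444 ≈ 355.6 → 356 mm
Long side: √(696 · 363) = √252648 ≈ 502.6 → 503 mm

356 × 503 mm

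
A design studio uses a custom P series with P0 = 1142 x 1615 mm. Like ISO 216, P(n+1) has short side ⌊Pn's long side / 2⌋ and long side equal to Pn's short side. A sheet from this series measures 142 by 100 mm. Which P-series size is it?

P7

P0: 1142 × 1615 mm
P1: 807 × 1142 mm
P2: 571 × 807 mm
P3: 403 × 571 mm
P4: 285 × 403 mm
P5: 201 × 285 mm
P6: 142 × 201 mm
P7: 100 × 142 mm
P8: 71 × 100 mm
→ matches P7.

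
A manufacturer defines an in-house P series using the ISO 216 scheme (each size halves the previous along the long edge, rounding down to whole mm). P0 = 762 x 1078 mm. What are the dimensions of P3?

269 × 381 mm

P1: ⌊1078/2⌋ × 762 = 539 × 762 mm
P2: ⌊762/2⌋ × 539 = 381 × 539 mm
P3: ⌊539/2⌋ × 381 = 269 × 381 mm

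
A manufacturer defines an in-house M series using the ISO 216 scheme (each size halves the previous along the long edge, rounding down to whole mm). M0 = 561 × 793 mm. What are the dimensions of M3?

198 × 280 mm

M1: ⌊793/2⌋ × 561 = 396 × 561 mm
M2: ⌊561/2⌋ × 396 = 280 × 396 mm
M3: ⌊396/2⌋ × 280 = 198 × 280 mm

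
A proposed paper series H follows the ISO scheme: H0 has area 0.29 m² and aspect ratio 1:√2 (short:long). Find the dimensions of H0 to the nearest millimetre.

Let the short side be w mm. Then w · w√2 = 0.29 m² = 290,000 mm².
w² = 290,000/√2, so w ≈ 452.8 mm; long side = w√2 ≈ 640.4 mm.

453 × 640 mm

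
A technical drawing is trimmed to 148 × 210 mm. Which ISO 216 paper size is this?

Aspect ratio 210/148 ≈ 1.419 — close to the ISO √2 ≈ 1.414.
In the A-series (A0 area = 1 m²): A5 = 148 × 210 mm.

A5 (148 × 210 mm)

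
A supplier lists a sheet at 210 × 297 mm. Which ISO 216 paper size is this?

A4 (210 × 297 mm)

Aspect ratio 297/210 ≈ 1.414 — close to the ISO √2 ≈ 1.414.
In the A-series (A0 area = 1 m²): A4 = 210 × 297 mm.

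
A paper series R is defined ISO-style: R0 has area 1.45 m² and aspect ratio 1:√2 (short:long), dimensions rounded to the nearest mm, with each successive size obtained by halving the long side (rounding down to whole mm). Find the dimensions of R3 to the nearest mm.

Let R0's short side be w mm. w · w√2 = 1.45 m² = 1,450,000 mm², so w ≈ 1012.6 mm and w√2 ≈ 1432.0 mm → R0 = 1013 × 1432 mm.
R1: ⌊1432/2⌋ × 1013 = 716 × 1013 mm
R2: ⌊1013/2⌋ × 716 = 506 × 716 mm
R3: ⌊716/2⌋ × 506 = 358 × 506 mm

358 × 506 mm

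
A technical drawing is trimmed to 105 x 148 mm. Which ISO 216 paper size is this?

Aspect ratio 148/105 ≈ 1.410 — close to the ISO √2 ≈ 1.414.
In the A-series (A0 area = 1 m²): A6 = 105 × 148 mm.

A6 (105 × 148 mm)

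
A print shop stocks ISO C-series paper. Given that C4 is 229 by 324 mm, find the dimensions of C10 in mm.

28 × 40 mm

C5: ⌊324/2⌋ × 229 = 162 × 229 mm
C6: ⌊229/2⌋ × 162 = 114 × 162 mm
C7: ⌊162/2⌋ × 114 = 81 × 114 mm
C8: ⌊114/2⌋ × 81 = 57 × 81 mm
C9: ⌊81/2⌋ × 57 = 40 × 57 mm
C10: ⌊57/2⌋ × 40 = 28 × 40 mm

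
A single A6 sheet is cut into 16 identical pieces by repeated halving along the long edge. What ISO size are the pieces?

16 = 2^4, so 4 halving steps.
A6 → A7 → … → A10 after 4 steps.

A10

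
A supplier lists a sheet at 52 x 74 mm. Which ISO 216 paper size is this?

Aspect ratio 74/52 ≈ 1.423 — close to the ISO √2 ≈ 1.414.
In the A-series (A0 area = 1 m²): A8 = 52 × 74 mm.

A8 (52 × 74 mm)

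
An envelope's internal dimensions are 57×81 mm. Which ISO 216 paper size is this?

C8 (57 × 81 mm)

Aspect ratio 81/57 ≈ 1.421 — close to the ISO √2 ≈ 1.414.
In the C-series (envelope sizes, between A and B): C8 = 57 × 81 mm.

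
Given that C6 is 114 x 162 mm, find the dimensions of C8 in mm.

57 × 81 mm

C7: ⌊162/2⌋ × 114 = 81 × 114 mm
C8: ⌊114/2⌋ × 81 = 57 × 81 mm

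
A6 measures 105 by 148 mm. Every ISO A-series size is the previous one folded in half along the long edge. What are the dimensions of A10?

A7: ⌊148/2⌋ × 105 = 74 × 105 mm
A8: ⌊105/2⌋ × 74 = 52 × 74 mm
A9: ⌊74/2⌋ × 52 = 37 × 52 mm
A10: ⌊52/2⌋ × 37 = 26 × 37 mm

26 × 37 mm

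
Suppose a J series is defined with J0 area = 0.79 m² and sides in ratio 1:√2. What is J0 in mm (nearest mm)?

747 × 1057 mm

Let the short side be w mm. Then w · w√2 = 0.79 m² = 790,000 mm².
w² = 790,000/√2, so w ≈ 747.4 mm; long side = w√2 ≈ 1057.0 mm.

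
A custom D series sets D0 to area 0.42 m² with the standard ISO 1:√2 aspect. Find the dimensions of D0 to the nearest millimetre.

545 × 771 mm

Let the short side be w mm. Then w · w√2 = 0.42 m² = 420,000 mm².
w² = 420,000/√2, so w ≈ 545.0 mm; long side = w√2 ≈ 770.7 mm.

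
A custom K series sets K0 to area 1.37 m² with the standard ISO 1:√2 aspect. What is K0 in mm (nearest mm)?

Let the short side be w mm. Then w · w√2 = 1.37 m² = 1,370,000 mm².
w² = 1,370,000/√2, so w ≈ 984.2 mm; long side = w√2 ≈ 1391.9 mm.

984 × 1392 mm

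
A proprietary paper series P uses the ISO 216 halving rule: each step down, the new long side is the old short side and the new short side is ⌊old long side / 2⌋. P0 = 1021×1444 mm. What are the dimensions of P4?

255 × 361 mm

P1 = 722 × 1021 mm (from P0 by 1 halving).
P2: ⌊1021/2⌋ × 722 = 510 × 722 mm
P3: ⌊722/2⌋ × 510 = 361 × 510 mm
P4: ⌊510/2⌋ × 361 = 255 × 361 mm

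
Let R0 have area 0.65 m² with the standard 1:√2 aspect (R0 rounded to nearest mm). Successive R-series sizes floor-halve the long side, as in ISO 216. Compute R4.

Let R0's short side be w mm. w · w√2 = 0.65 m² = 650,000 mm², so w ≈ 678.0 mm and w√2 ≈ 958.8 mm → R0 = 678 × 959 mm.
R1: ⌊959/2⌋ × 678 = 479 × 678 mm
R2: ⌊678/2⌋ × 479 = 339 × 479 mm
R3: ⌊479/2⌋ × 339 = 239 × 339 mm
R4: ⌊339/2⌋ × 239 = 169 × 239 mm

169 × 239 mm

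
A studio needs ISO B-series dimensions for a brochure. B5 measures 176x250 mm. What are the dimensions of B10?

31 × 44 mm

B6: ⌊250/2⌋ × 176 = 125 × 176 mm
B7: ⌊176/2⌋ × 125 = 88 × 125 mm
B8: ⌊125/2⌋ × 88 = 62 × 88 mm
B9: ⌊88/2⌋ × 62 = 44 × 62 mm
B10: ⌊62/2⌋ × 44 = 31 × 44 mm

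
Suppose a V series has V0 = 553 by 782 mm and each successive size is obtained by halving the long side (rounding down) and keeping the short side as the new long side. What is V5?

97 × 138 mm

V1: ⌊782/2⌋ × 553 = 391 × 553 mm
V2: ⌊553/2⌋ × 391 = 276 × 391 mm
V3: ⌊391/2⌋ × 276 = 195 × 276 mm
V4: ⌊276/2⌋ × 195 = 138 × 195 mm
V5: ⌊195/2⌋ × 138 = 97 × 138 mm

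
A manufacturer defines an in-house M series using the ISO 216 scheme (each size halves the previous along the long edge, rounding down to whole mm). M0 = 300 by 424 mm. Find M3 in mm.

M1: ⌊424/2⌋ × 300 = 212 × 300 mm
M2: ⌊300/2⌋ × 212 = 150 × 212 mm
M3: ⌊212/2⌋ × 150 = 106 × 150 mm

106 × 150 mm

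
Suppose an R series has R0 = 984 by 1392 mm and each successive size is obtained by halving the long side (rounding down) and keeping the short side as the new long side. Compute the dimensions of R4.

R1: ⌊1392/2⌋ × 984 = 696 × 984 mm
R2: ⌊984/2⌋ × 696 = 492 × 696 mm
R3: ⌊696/2⌋ × 492 = 348 × 492 mm
R4: ⌊492/2⌋ × 348 = 246 × 348 mm

246 × 348 mm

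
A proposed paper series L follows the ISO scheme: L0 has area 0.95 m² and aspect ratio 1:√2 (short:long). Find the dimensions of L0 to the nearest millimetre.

Let the short side be w mm. Then w · w√2 = 0.95 m² = 950,000 mm².
w² = 950,000/√2, so w ≈ 819.6 mm; long side = w√2 ≈ 1159.1 mm.

820 × 1159 mm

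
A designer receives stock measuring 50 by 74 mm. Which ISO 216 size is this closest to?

Aspect ratio 74/50 ≈ 1.480 (ISO target is √2 ≈ 1.414).
In the A-series (A0 area = 1 m²): A8 = 52 × 74 mm.
Off by 2 mm total — nearest standard size.

A8 (52 × 74 mm)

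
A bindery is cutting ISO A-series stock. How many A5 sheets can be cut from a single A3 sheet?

A3 = 297 × 420 mm; A5 = 148 × 210 mm.
Each halving step doubles the count; 2 steps from A3 to A5.
2^2 = 4.

4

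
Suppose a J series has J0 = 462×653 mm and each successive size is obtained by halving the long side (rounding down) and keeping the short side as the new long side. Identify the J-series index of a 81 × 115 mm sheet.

J5

J0: 462 × 653 mm
J1: 326 × 462 mm
J2: 231 × 326 mm
J3: 163 × 231 mm
J4: 115 × 163 mm
J5: 81 × 115 mm
J6: 57 × 81 mm
→ matches J5.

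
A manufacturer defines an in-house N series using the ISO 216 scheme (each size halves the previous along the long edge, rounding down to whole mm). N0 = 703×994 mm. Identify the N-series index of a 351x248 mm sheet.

N3

N0: 703 × 994 mm
N1: 497 × 703 mm
N2: 351 × 497 mm
N3: 248 × 351 mm
N4: 175 × 248 mm
→ matches N3.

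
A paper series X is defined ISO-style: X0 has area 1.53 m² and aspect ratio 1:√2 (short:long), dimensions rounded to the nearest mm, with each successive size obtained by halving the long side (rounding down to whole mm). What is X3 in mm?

Let X0's short side be w mm. w · w√2 = 1.53 m² = 1,530,000 mm², so w ≈ 1040.1 mm and w√2 ≈ 1471.0 mm → X0 = 1040 × 1471 mm.
X1: ⌊1471/2⌋ × 1040 = 735 × 1040 mm
X2: ⌊1040/2⌋ × 735 = 520 × 735 mm
X3: ⌊735/2⌋ × 520 = 367 × 520 mm

367 × 520 mm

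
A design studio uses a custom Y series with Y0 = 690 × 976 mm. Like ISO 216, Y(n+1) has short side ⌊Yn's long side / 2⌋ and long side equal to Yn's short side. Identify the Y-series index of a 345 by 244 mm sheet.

Y0: 690 × 976 mm
Y1: 488 × 690 mm
Y2: 345 × 488 mm
Y3: 244 × 345 mm
Y4: 172 × 244 mm
→ matches Y3.

Y3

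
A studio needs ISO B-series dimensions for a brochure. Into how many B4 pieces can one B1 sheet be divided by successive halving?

8

Each ISO step halves the sheet: 1 × B1 → 2 × B2 → 4 × B3 → 8 × B4
From B1 to B4 is 3 halving steps: 2^3 = 8.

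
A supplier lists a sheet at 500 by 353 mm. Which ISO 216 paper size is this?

B3 (353 × 500 mm)

Aspect ratio 500/353 ≈ 1.416 — close to the ISO √2 ≈ 1.414.
In the B-series (B0 = 1000 × 1414 mm): B3 = 353 × 500 mm.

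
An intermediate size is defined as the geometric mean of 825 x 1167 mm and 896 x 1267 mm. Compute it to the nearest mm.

860 × 1216 mm

Short side: √(825 · 896) = √739200 ≈ 859.8 → 860 mm
Long side: √(1167 · 1267) = √1478589 ≈ 1216.0 → 1216 mm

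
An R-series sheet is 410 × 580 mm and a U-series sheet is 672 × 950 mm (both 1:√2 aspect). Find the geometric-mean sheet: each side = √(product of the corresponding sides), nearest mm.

525 × 742 mm

Short side: √(410 · 672) = √275520 ≈ 524.9 → 525 mm
Long side: √(580 · 950) = √551000 ≈ 742.3 → 742 mm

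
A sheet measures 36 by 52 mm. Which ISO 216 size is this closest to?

A9 (37 × 52 mm)

Aspect ratio 52/36 ≈ 1.444 (ISO target is √2 ≈ 1.414).
In the A-series (A0 area = 1 m²): A9 = 37 × 52 mm.
Off by 1 mm total — nearest standard size.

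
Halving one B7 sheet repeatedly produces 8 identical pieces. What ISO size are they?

8 = 2^3, so 3 halving steps.
B7 → B8 → … → B10 after 3 steps.

B10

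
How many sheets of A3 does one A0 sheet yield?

8

A0 = 841 × 1189 mm; A3 = 297 × 420 mm.
Each halving step doubles the count; 3 steps from A0 to A3.
2^3 = 8.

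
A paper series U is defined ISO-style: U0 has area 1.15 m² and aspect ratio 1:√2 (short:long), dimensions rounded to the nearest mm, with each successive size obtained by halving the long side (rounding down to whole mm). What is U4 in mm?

Let U0's short side be w mm. w · w√2 = 1.15 m² = 1,150,000 mm², so w ≈ 901.8 mm and w√2 ≈ 1275.3 mm → U0 = 902 × 1275 mm.
U1: ⌊1275/2⌋ × 902 = 637 × 902 mm
U2: ⌊902/2⌋ × 637 = 451 × 637 mm
U3: ⌊637/2⌋ × 451 = 318 × 451 mm
U4: ⌊451/2⌋ × 318 = 225 × 318 mm

225 × 318 mm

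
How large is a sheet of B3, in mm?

353 × 500 mm

B0 = 1000 × 1414 mm (B0 has a 1000 mm short side, aspect 1:√2).
B1: ⌊1414/2⌋ × 1000 = 707 × 1000 mm
B2: ⌊1000/2⌋ × 707 = 500 × 707 mm
B3: ⌊707/2⌋ × 500 = 353 × 500 mm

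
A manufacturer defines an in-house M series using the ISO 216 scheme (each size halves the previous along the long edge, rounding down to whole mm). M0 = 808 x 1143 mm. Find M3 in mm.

285 × 404 mm

M1: ⌊1143/2⌋ × 808 = 571 × 808 mm
M2: ⌊808/2⌋ × 571 = 404 × 571 mm
M3: ⌊571/2⌋ × 404 = 285 × 404 mm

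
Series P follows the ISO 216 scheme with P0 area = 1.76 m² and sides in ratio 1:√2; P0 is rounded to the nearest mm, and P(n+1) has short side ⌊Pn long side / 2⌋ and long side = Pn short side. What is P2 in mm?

558 × 789 mm

Let P0's short side be w mm. w · w√2 = 1.76 m² = 1,760,000 mm², so w ≈ 1115.6 mm and w√2 ≈ 1577.7 mm → P0 = 1116 × 1578 mm.
P1: ⌊1578/2⌋ × 1116 = 789 × 1116 mm
P2: ⌊1116/2⌋ × 789 = 558 × 789 mm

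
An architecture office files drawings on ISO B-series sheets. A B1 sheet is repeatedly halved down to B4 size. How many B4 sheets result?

8

B1 = 707 × 1000 mm; B4 = 250 × 353 mm.
Each halving step doubles the count; 3 steps from B1 to B4.
2^3 = 8.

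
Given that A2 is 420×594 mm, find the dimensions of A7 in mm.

74 × 105 mm

A3: ⌊594/2⌋ × 420 = 297 × 420 mm
A4: ⌊420/2⌋ × 297 = 210 × 297 mm
A5: ⌊297/2⌋ × 210 = 148 × 210 mm
A6: ⌊210/2⌋ × 148 = 105 × 148 mm
A7: ⌊148/2⌋ × 105 = 74 × 105 mm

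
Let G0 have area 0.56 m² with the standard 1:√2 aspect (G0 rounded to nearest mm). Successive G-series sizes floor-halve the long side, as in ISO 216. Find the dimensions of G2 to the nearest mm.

314 × 445 mm

Let G0's short side be w mm. w · w√2 = 0.56 m² = 560,000 mm², so w ≈ 629.3 mm and w√2 ≈ 889.9 mm → G0 = 629 × 890 mm.
G1: ⌊890/2⌋ × 629 = 445 × 629 mm
G2: ⌊629/2⌋ × 445 = 314 × 445 mm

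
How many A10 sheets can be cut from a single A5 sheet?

Each ISO step halves the sheet: 1 × A5 → 2 × A6 → 4 × A7 → 8 × A8 → …
From A5 to A10 is 5 halving steps: 2^5 = 32.

32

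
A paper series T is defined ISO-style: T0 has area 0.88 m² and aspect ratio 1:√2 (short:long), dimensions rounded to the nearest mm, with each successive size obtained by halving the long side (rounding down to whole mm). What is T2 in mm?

Let T0's short side be w mm. w · w√2 = 0.88 m² = 880,000 mm², so w ≈ 788.8 mm and w√2 ≈ 1115.6 mm → T0 = 789 × 1116 mm.
T1: ⌊1116/2⌋ × 789 = 558 × 789 mm
T2: ⌊789/2⌋ × 558 = 394 × 558 mm

394 × 558 mm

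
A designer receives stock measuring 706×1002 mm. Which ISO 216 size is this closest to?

Aspect ratio 1002/706 ≈ 1.419 — close to the ISO √2 ≈ 1.414.
In the B-series (B0 = 1000 × 1414 mm): B1 = 707 × 1000 mm.
Off by 3 mm total — nearest standard size.

B1 (707 × 1000 mm)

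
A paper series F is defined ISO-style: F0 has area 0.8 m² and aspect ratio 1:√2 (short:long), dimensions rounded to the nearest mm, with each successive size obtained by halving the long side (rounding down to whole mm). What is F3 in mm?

Let F0's short side be w mm. w · w√2 = 0.8 m² = 800,000 mm², so w ≈ 752.1 mm and w√2 ≈ 1063.7 mm → F0 = 752 × 1064 mm.
F1: ⌊1064/2⌋ × 752 = 532 × 752 mm
F2: ⌊752/2⌋ × 532 = 376 × 532 mm
F3: ⌊532/2⌋ × 376 = 266 × 376 mm

266 × 376 mm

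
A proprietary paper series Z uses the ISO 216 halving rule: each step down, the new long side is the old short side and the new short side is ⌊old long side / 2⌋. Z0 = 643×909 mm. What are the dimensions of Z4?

160 × 227 mm

Z1 = 454 × 643 mm (from Z0 by 1 halving).
Z2: ⌊643/2⌋ × 454 = 321 × 454 mm
Z3: ⌊454/2⌋ × 321 = 227 × 321 mm
Z4: ⌊321/2⌋ × 227 = 160 × 227 mm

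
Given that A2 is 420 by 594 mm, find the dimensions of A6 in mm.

105 × 148 mm

A3: ⌊594/2⌋ × 420 = 297 × 420 mm
A4: ⌊420/2⌋ × 297 = 210 × 297 mm
A5: ⌊297/2⌋ × 210 = 148 × 210 mm
A6: ⌊210/2⌋ × 148 = 105 × 148 mm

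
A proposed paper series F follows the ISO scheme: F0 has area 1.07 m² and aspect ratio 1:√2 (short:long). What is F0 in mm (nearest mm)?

Let the short side be w mm. Then w · w√2 = 1.07 m² = 1,070,000 mm².
w² = 1,070,000/√2, so w ≈ 869.8 mm; long side = w√2 ≈ 1230.1 mm.

870 × 1230 mm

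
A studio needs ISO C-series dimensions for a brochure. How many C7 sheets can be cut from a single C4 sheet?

Each ISO step halves the sheet: 1 × C4 → 2 × C5 → 4 × C6 → 8 × C7
From C4 to C7 is 3 halving steps: 2^3 = 8.

8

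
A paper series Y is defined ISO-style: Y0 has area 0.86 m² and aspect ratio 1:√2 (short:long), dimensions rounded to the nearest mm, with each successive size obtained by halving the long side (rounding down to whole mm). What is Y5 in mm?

137 × 195 mm

Let Y0's short side be w mm. w · w√2 = 0.86 m² = 860,000 mm², so w ≈ 779.8 mm and w√2 ≈ 1102.8 mm → Y0 = 780 × 1103 mm.
Y1: ⌊1103/2⌋ × 780 = 551 × 780 mm
Y2: ⌊780/2⌋ × 551 = 390 × 551 mm
Y3: ⌊551/2⌋ × 390 = 275 × 390 mm
Y4: ⌊390/2⌋ × 275 = 195 × 275 mm
Y5: ⌊275/2⌋ × 195 = 137 × 195 mm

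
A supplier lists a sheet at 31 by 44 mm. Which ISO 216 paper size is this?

B10 (31 × 44 mm)

Aspect ratio 44/31 ≈ 1.419 — close to the ISO √2 ≈ 1.414.
In the B-series (B0 = 1000 × 1414 mm): B10 = 31 × 44 mm.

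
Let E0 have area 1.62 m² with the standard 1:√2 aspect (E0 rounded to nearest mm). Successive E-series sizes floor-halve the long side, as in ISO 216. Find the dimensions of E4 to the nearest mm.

Let E0's short side be w mm. w · w√2 = 1.62 m² = 1,620,000 mm², so w ≈ 1070.3 mm and w√2 ≈ 1513.6 mm → E0 = 1070 × 1514 mm.
E1: ⌊1514/2⌋ × 1070 = 757 × 1070 mm
E2: ⌊1070/2⌋ × 757 = 535 × 757 mm
E3: ⌊757/2⌋ × 535 = 378 × 535 mm
E4: ⌊535/2⌋ × 378 = 267 × 378 mm

267 × 378 mm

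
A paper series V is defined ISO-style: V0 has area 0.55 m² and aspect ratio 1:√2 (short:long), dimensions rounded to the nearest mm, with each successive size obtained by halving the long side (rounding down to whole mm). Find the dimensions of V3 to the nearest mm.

Let V0's short side be w mm. w · w√2 = 0.55 m² = 550,000 mm², so w ≈ 623.6 mm and w√2 ≈ 881.9 mm → V0 = 624 × 882 mm.
V1: ⌊882/2⌋ × 624 = 441 × 624 mm
V2: ⌊624/2⌋ × 441 = 312 × 441 mm
V3: ⌊441/2⌋ × 312 = 220 × 312 mm

220 × 312 mm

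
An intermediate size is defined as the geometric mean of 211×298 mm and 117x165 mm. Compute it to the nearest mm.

157 × 222 mm

Short side: √(211 · 117) = √24687 ≈ 157.1 → 157 mm
Long side: √(298 · 165) = √49170 ≈ 221.7 → 222 mm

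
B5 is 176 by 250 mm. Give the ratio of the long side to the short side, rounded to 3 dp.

250 / 176 = 1.420
ISO 216 targets √2 ≈ 1.414; the +0.006 deviation is from mm rounding.

1.420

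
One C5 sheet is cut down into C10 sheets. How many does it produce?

32

Each ISO step halves the sheet: 1 × C5 → 2 × C6 → 4 × C7 → 8 × C8 → …
From C5 to C10 is 5 halving steps: 2^5 = 32.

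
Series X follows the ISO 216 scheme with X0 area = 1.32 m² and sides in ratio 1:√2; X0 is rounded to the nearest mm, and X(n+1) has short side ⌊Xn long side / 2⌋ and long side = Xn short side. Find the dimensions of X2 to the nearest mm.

483 × 683 mm

Let X0's short side be w mm. w · w√2 = 1.32 m² = 1,320,000 mm², so w ≈ 966.1 mm and w√2 ≈ 1366.3 mm → X0 = 966 × 1366 mm.
X1: ⌊1366/2⌋ × 966 = 683 × 966 mm
X2: ⌊966/2⌋ × 683 = 483 × 683 mm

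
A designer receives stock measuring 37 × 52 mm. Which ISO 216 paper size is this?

Aspect ratio 52/37 ≈ 1.405 — close to the ISO √2 ≈ 1.414.
In the A-series (A0 area = 1 m²): A9 = 37 × 52 mm.

A9 (37 × 52 mm)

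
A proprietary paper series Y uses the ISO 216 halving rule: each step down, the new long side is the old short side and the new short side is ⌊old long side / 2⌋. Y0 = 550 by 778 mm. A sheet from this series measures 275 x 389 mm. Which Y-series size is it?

Y0: 550 × 778 mm
Y1: 389 × 550 mm
Y2: 275 × 389 mm
Y3: 194 × 275 mm
→ matches Y2.

Y2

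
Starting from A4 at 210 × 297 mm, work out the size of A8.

A5: ⌊297/2⌋ × 210 = 148 × 210 mm
A6: ⌊210/2⌋ × 148 = 105 × 148 mm
A7: ⌊148/2⌋ × 105 = 74 × 105 mm
A8: ⌊105/2⌋ × 74 = 52 × 74 mm

52 × 74 mm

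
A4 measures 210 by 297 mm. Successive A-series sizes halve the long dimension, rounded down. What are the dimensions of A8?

A5: ⌊297/2⌋ × 210 = 148 × 210 mm
A6: ⌊210/2⌋ × 148 = 105 × 148 mm
A7: ⌊148/2⌋ × 105 = 74 × 105 mm
A8: ⌊105/2⌋ × 74 = 52 × 74 mm

52 × 74 mm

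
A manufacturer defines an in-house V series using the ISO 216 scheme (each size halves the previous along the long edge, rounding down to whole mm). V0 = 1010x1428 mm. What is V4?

V1 = 714 × 1010 mm (from V0 by 1 halving).
V2: ⌊1010/2⌋ × 714 = 505 × 714 mm
V3: ⌊714/2⌋ × 505 = 357 × 505 mm
V4: ⌊505/2⌋ × 357 = 252 × 357 mm

252 × 357 mm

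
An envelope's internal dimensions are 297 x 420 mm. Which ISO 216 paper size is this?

Aspect ratio 420/297 ≈ 1.414 — close to the ISO √2 ≈ 1.414.
In the A-series (A0 area = 1 m²): A3 = 297 × 420 mm.

A3 (297 × 420 mm)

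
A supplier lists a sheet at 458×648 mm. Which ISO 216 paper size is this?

Aspect ratio 648/458 ≈ 1.415 — close to the ISO √2 ≈ 1.414.
In the C-series (envelope sizes, between A and B): C2 = 458 × 648 mm.

C2 (458 × 648 mm)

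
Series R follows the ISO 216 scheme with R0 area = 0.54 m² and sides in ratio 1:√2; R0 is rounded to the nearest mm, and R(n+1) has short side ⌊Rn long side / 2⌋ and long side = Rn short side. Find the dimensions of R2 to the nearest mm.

309 × 437 mm

Let R0's short side be w mm. w · w√2 = 0.54 m² = 540,000 mm², so w ≈ 617.9 mm and w√2 ≈ 873.9 mm → R0 = 618 × 874 mm.
R1: ⌊874/2⌋ × 618 = 437 × 618 mm
R2: ⌊618/2⌋ × 437 = 309 × 437 mm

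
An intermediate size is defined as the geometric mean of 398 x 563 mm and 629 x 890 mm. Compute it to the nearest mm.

500 × 708 mm

Short side: √(398 · 629) = √250342 ≈ 500.3 → 500 mm
Long side: √(563 · 890) = √501070 ≈ 707.9 → 708 mm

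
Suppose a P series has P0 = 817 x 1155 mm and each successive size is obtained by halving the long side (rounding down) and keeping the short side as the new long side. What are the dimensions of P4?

P1: ⌊1155/2⌋ × 817 = 577 × 817 mm
P2: ⌊817/2⌋ × 577 = 408 × 577 mm
P3: ⌊577/2⌋ × 408 = 288 × 408 mm
P4: ⌊408/2⌋ × 288 = 204 × 288 mm

204 × 288 mm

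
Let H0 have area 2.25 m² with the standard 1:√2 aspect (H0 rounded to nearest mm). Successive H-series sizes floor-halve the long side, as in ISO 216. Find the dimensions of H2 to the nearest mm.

Let H0's short side be w mm. w · w√2 = 2.25 m² = 2,250,000 mm², so w ≈ 1261.3 mm and w√2 ≈ 1783.8 mm → H0 = 1261 × 1784 mm.
H1: ⌊1784/2⌋ × 1261 = 892 × 1261 mm
H2: ⌊1261/2⌋ × 892 = 630 × 892 mm

630 × 892 mm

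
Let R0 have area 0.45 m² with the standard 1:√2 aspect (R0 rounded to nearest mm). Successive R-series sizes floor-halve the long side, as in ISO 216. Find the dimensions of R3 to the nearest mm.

Let R0's short side be w mm. w · w√2 = 0.45 m² = 450,000 mm², so w ≈ 564.1 mm and w√2 ≈ 797.7 mm → R0 = 564 × 798 mm.
R1: ⌊798/2⌋ × 564 = 399 × 564 mm
R2: ⌊564/2⌋ × 399 = 282 × 399 mm
R3: ⌊399/2⌋ × 282 = 199 × 282 mm

199 × 282 mm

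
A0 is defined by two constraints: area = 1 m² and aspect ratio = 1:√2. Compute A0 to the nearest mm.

841 × 1189 mm

Let the short side be w mm. Then the long side is w√2 and w · w√2 = 10⁶ mm².
w² = 10⁶/√2, so w = 1000 / 2^(1/4) ≈ 840.9 mm; long side = 1000 · 2^(1/4) ≈ 1189.2 mm.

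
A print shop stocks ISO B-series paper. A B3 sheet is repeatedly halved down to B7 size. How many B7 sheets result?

B3 = 353 × 500 mm; B7 = 88 × 125 mm.
Each halving step doubles the count; 4 steps from B3 to B7.
2^4 = 16.

16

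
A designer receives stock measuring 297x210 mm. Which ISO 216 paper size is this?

A4 (210 × 297 mm)

Aspect ratio 297/210 ≈ 1.414 — close to the ISO √2 ≈ 1.414.
In the A-series (A0 area = 1 m²): A4 = 210 × 297 mm.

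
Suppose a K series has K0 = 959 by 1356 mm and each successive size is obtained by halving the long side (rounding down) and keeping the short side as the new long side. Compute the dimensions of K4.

K1: ⌊1356/2⌋ × 959 = 678 × 959 mm
K2: ⌊959/2⌋ × 678 = 479 × 678 mm
K3: ⌊678/2⌋ × 479 = 339 × 479 mm
K4: ⌊479/2⌋ × 339 = 239 × 339 mm

239 × 339 mm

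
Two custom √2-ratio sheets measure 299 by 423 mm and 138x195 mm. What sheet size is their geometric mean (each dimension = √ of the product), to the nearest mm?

203 × 287 mm

Short side: √(299 · 138) = √41262 ≈ 203.1 → 203 mm
Long side: √(423 · 195) = √82485 ≈ 287.2 → 287 mm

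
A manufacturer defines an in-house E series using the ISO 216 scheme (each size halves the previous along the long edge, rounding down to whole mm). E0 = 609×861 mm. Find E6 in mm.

76 × 107 mm

E1: ⌊861/2⌋ × 609 = 430 × 609 mm
E2: ⌊609/2⌋ × 430 = 304 × 430 mm
E3: ⌊430/2⌋ × 304 = 215 × 304 mm
E4: ⌊304/2⌋ × 215 = 152 × 215 mm
E5: ⌊215/2⌋ × 152 = 107 × 152 mm
E6: ⌊152/2⌋ × 107 = 76 × 107 mm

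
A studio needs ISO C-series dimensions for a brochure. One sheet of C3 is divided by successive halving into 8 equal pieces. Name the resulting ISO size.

C6

8 = 2^3, so 3 halving steps.
C3 → C4 → … → C6 after 3 steps.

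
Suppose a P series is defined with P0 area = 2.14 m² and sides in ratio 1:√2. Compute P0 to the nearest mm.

1230 × 1740 mm

Let the short side be w mm. Then w · w√2 = 2.14 m² = 2,140,000 mm².
w² = 2,140,000/√2, so w ≈ 1230.1 mm; long side = w√2 ≈ 1739.7 mm.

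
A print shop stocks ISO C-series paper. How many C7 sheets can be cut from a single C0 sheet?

128

C0 = 917 × 1297 mm; C7 = 81 × 114 mm.
Each halving step doubles the count; 7 steps from C0 to C7.
2^7 = 128.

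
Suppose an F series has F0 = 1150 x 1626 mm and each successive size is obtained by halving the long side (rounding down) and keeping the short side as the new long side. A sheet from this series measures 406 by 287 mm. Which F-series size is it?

F0: 1150 × 1626 mm
F1: 813 × 1150 mm
F2: 575 × 813 mm
F3: 406 × 575 mm
F4: 287 × 406 mm
F5: 203 × 287 mm
→ matches F4.

F4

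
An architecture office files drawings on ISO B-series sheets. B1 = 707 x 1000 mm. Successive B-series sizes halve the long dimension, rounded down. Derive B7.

B2: ⌊1000/2⌋ × 707 = 500 × 707 mm
B3: ⌊707/2⌋ × 500 = 353 × 500 mm
B4: ⌊500/2⌋ × 353 = 250 × 353 mm
B5: ⌊353/2⌋ × 250 = 176 × 250 mm
B6: ⌊250/2⌋ × 176 = 125 × 176 mm
B7: ⌊176/2⌋ × 125 = 88 × 125 mm

88 × 125 mm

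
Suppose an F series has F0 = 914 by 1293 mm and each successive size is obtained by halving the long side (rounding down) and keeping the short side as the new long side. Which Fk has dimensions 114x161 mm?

F6

F0: 914 × 1293 mm
F1: 646 × 914 mm
F2: 457 × 646 mm
F3: 323 × 457 mm
F4: 228 × 323 mm
F5: 161 × 228 mm
F6: 114 × 161 mm
F7: 80 × 114 mm
→ matches F6.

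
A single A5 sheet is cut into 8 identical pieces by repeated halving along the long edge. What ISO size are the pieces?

8 = 2^3, so 3 halving steps.
A5 → A6 → … → A8 after 3 steps.

A8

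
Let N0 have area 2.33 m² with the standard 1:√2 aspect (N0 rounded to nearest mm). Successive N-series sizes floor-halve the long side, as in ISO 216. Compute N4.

321 × 453 mm

Let N0's short side be w mm. w · w√2 = 2.33 m² = 2,330,000 mm², so w ≈ 1283.6 mm and w√2 ≈ 1815.2 mm → N0 = 1284 × 1815 mm.
N1: ⌊1815/2⌋ × 1284 = 907 × 1284 mm
N2: ⌊1284/2⌋ × 907 = 642 × 907 mm
N3: ⌊907/2⌋ × 642 = 453 × 642 mm
N4: ⌊642/2⌋ × 453 = 321 × 453 mm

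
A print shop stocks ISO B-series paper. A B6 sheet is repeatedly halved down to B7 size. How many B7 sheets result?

2

Each ISO step halves the sheet: 1 × B6 → 2 × B7
From B6 to B7 is 1 halving step: 2^1 = 2.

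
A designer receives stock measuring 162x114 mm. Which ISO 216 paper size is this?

Aspect ratio 162/114 ≈ 1.421 — close to the ISO √2 ≈ 1.414.
In the C-series (envelope sizes, between A and B): C6 = 114 × 162 mm.

C6 (114 × 162 mm)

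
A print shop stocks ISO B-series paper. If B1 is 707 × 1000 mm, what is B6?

125 × 176 mm

B2: ⌊1000/2⌋ × 707 = 500 × 707 mm
B3: ⌊707/2⌋ × 500 = 353 × 500 mm
B4: ⌊500/2⌋ × 353 = 250 × 353 mm
B5: ⌊353/2⌋ × 250 = 176 × 250 mm
B6: ⌊250/2⌋ × 176 = 125 × 176 mm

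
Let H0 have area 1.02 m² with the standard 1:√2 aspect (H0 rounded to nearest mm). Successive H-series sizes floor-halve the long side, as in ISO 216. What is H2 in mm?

Let H0's short side be w mm. w · w√2 = 1.02 m² = 1,020,000 mm², so w ≈ 849.3 mm and w√2 ≈ 1201.0 mm → H0 = 849 × 1201 mm.
H1: ⌊1201/2⌋ × 849 = 600 × 849 mm
H2: ⌊849/2⌋ × 600 = 424 × 600 mm

424 × 600 mm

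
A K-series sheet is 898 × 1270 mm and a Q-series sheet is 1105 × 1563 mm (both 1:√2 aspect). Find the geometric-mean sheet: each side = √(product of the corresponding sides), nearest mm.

Short side: √(898 · 1105) = √992290 ≈ 996.1 → 996 mm
Long side: √(1270 · 1563) = √1985010 ≈ 1408.9 → 1409 mm

996 × 1409 mm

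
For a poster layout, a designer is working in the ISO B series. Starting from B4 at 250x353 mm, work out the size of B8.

B5: ⌊353/2⌋ × 250 = 176 × 250 mm
B6: ⌊250/2⌋ × 176 = 125 × 176 mm
B7: ⌊176/2⌋ × 125 = 88 × 125 mm
B8: ⌊125/2⌋ × 88 = 62 × 88 mm

62 × 88 mm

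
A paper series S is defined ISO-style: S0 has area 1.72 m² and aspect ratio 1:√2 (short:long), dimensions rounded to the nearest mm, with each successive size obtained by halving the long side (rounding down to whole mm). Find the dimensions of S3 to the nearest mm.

Let S0's short side be w mm. w · w√2 = 1.72 m² = 1,720,000 mm², so w ≈ 1102.8 mm and w√2 ≈ 1559.6 mm → S0 = 1103 × 1560 mm.
S1: ⌊1560/2⌋ × 1103 = 780 × 1103 mm
S2: ⌊1103/2⌋ × 780 = 551 × 780 mm
S3: ⌊780/2⌋ × 551 = 390 × 551 mm

390 × 551 mm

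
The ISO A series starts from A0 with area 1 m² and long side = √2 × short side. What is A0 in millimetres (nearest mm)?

Let the short side be w mm. Then the long side is w√2 and w · w√2 = 10⁶ mm².
w² = 10⁶/√2, so w = 1000 / 2^(1/4) ≈ 840.9 mm; long side = 1000 · 2^(1/4) ≈ 1189.2 mm.

841 × 1189 mm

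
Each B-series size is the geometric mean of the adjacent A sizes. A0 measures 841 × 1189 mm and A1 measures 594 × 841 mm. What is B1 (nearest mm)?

Short side: √(841 · 594) = √499554 ≈ 706.8 → 707 mm
Long side: √(1189 · 841) = √999949 ≈ 1000.0 → 1000 mm

707 × 1000 mm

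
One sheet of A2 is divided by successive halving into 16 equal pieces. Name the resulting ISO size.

A6

16 = 2^4, so 4 halving steps.
A2 → A3 → … → A6 after 4 steps.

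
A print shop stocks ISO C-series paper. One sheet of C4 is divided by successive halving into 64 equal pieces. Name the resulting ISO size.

C10

64 = 2^6, so 6 halving steps.
C4 → C5 → … → C10 after 6 steps.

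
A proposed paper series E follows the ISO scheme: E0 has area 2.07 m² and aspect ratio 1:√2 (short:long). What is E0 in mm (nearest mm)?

Let the short side be w mm. Then w · w√2 = 2.07 m² = 2,070,000 mm².
w² = 2,070,000/√2, so w ≈ 1209.8 mm; long side = w√2 ≈ 1711.0 mm.

1210 × 1711 mm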